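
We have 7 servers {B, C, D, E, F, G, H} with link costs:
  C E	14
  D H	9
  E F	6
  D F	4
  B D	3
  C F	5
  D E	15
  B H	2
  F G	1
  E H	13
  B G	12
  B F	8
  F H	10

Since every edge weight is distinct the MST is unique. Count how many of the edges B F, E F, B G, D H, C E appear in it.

Kruskal's algorithm — process edges by increasing weight (ties by edge label):
F G (1): add. Components now {B} {C} {D} {E} {F,G} {H}
B H (2): add. Components now {B,H} {C} {D} {E} {F,G}
B D (3): add. Components now {B,D,H} {C} {E} {F,G}
D F (4): add. Components now {B,D,F,G,H} {C} {E}
C F (5): add. Components now {B,C,D,F,G,H} {E}
E F (6): add. Components now {B,C,D,E,F,G,H}
MST edge set: {F G, B H, B D, D F, C F, E F}.
Of the listed edges, {E F} are in the MST → 1.

1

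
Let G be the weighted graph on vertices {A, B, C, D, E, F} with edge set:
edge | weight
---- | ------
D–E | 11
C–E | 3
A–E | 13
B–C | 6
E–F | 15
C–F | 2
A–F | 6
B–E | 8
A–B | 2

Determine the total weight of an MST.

Kruskal: consider edges lightest-first.
A–B (2): add. Components now {A,B} {C} {D} {E} {F}
C–F (2): add. Components now {A,B} {C,F} {D} {E}
C–E (3): add. Components now {A,B} {C,E,F} {D}
A–F (6): add. Components now {A,B,C,E,F} {D}
B–C (6): skip — B and C already connected.
B–E (8): skip — B and E already connected.
D–E (11): add. Components now {A,B,C,D,E,F}
MST edges: A–B, C–F, C–E, A–F, D–E; total weight 2+2+3+6+11 = 24.

24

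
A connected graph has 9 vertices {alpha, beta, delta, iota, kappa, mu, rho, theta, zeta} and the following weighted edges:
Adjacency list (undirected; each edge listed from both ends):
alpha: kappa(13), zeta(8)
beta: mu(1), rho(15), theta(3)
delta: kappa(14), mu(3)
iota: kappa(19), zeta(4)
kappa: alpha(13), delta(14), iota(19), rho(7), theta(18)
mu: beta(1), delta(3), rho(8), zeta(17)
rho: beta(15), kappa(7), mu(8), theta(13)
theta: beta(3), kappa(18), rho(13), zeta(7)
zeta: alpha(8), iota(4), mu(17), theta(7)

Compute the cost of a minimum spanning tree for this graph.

Prim's algorithm from theta:
Step 1: cheapest edge leaving the tree is beta theta (3); add beta.
Step 2: cheapest edge leaving the tree is beta mu (1); add mu.
Step 3: cheapest edge leaving the tree is delta mu (3); add delta.
Step 4: cheapest edge leaving the tree is theta zeta (7); add zeta.
Step 5: cheapest edge leaving the tree is iota zeta (4); add iota.
Step 6: cheapest edge leaving the tree is alpha zeta (8); add alpha.
Step 7: cheapest edge leaving the tree is mu rho (8); add rho.
Step 8: cheapest edge leaving the tree is kappa rho (7); add kappa.
MST edges: beta theta, beta mu, delta mu, theta zeta, iota zeta, alpha zeta, mu rho, kappa rho; total weight 3+1+3+7+4+8+8+7 = 41.

41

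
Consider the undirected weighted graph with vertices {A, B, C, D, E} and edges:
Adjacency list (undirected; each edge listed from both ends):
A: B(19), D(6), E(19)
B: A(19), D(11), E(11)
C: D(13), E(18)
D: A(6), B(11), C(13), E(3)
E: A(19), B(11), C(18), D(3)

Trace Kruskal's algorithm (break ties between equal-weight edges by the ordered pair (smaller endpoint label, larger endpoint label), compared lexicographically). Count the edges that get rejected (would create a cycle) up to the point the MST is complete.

Sort edges by weight, then run Kruskal:
D E (3): add. Components now {A} {B} {C} {D,E}
A D (6): add. Components now {A,D,E} {B} {C}
B D (11): add. Components now {A,B,D,E} {C}
B E (11): skip — B and E already connected.
C D (13): add. Components now {A,B,C,D,E}
Edges rejected before the tree was complete: 1.

1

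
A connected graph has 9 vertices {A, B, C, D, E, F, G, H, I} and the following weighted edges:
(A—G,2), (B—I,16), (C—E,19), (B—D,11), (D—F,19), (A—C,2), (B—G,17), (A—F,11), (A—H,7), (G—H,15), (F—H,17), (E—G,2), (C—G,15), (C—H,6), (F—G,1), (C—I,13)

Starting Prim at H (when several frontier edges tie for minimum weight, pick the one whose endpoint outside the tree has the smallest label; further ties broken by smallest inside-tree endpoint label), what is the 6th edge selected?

C-I

Grow the tree from H using Prim:
Step 1: cheapest edge leaving the tree is C—H (6); add C.
Step 2: cheapest edge leaving the tree is A—C (2); add A.
Step 3: cheapest edge leaving the tree is A—G (2); add G.
Step 4: cheapest edge leaving the tree is F—G (1); add F.
Step 5: cheapest edge leaving the tree is E—G (2); add E.
Step 6: cheapest edge leaving the tree is C—I (13); add I.
Step 7: cheapest edge leaving the tree is B—I (16); add B.
Step 8: cheapest edge leaving the tree is B—D (11); add D.
The 6th edge added is C—I.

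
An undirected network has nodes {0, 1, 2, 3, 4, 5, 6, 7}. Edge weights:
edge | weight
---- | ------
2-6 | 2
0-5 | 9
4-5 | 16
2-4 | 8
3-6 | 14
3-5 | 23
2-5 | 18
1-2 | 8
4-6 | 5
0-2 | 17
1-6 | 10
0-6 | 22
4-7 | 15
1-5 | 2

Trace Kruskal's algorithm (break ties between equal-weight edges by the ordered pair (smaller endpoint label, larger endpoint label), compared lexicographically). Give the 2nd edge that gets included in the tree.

2-6

Kruskal: consider edges lightest-first.
1-5 (2): add — endpoints in different components.
2-6 (2): add — endpoints in different components.
4-6 (5): add — endpoints in different components.
1-2 (8): add — endpoints in different components.
2-4 (8): skip — 2 and 4 already connected.
0-5 (9): add — endpoints in different components.
1-6 (10): skip — 1 and 6 already connected.
3-6 (14): add — endpoints in different components.
4-7 (15): add — endpoints in different components.
The 2nd edge added is 2-6.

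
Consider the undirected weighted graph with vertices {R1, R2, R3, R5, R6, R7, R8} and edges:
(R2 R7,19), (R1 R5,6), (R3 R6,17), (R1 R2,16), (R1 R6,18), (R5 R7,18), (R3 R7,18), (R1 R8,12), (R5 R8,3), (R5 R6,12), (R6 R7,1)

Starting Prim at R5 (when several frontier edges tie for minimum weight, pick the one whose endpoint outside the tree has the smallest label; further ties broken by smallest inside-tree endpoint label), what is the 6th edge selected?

R3-R6

Grow the tree from R5 using Prim:
Step 1: cheapest edge leaving the tree is R5 R8 (3); add R8.
Step 2: cheapest edge leaving the tree is R1 R5 (6); add R1.
Step 3: cheapest edge leaving the tree is R5 R6 (12); add R6.
Step 4: cheapest edge leaving the tree is R6 R7 (1); add R7.
Step 5: cheapest edge leaving the tree is R1 R2 (16); add R2.
Step 6: cheapest edge leaving the tree is R3 R6 (17); add R3.
The 6th edge added is R3 R6.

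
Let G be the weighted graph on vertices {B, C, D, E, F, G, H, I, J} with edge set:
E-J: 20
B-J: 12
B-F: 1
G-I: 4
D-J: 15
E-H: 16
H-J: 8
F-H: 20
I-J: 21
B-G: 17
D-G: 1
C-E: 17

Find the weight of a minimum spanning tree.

Kruskal: consider edges lightest-first.
B-F (1): add — endpoints in different components.
D-G (1): add — endpoints in different components.
G-I (4): add — endpoints in different components.
H-J (8): add — endpoints in different components.
B-J (12): add — endpoints in different components.
D-J (15): add — endpoints in different components.
E-H (16): add — endpoints in different components.
B-G (17): skip — B and G already connected.
C-E (17): add — endpoints in different components.
MST edges: B-F, D-G, G-I, H-J, B-J, D-J, E-H, C-E; total weight 1+1+4+8+12+15+16+17 = 74.

74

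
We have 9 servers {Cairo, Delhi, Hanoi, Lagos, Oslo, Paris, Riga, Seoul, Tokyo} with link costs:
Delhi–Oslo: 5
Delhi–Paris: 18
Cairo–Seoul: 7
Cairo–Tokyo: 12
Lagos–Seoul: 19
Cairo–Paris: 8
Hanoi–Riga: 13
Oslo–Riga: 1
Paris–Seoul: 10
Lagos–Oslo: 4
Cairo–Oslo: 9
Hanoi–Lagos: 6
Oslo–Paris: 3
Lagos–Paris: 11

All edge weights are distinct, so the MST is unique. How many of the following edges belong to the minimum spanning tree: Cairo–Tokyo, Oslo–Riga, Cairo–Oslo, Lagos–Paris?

2

Sort edges by weight, then run Kruskal:
Oslo–Riga (1): add — endpoints in different components.
Oslo–Paris (3): add — endpoints in different components.
Lagos–Oslo (4): add — endpoints in different components.
Delhi–Oslo (5): add — endpoints in different components.
Hanoi–Lagos (6): add — endpoints in different components.
Cairo–Seoul (7): add — endpoints in different components.
Cairo–Paris (8): add — endpoints in different components.
Cairo–Oslo (9): skip — Cairo and Oslo already connected.
Paris–Seoul (10): skip — Paris and Seoul already connected.
Lagos–Paris (11): skip — Lagos and Paris already connected.
Cairo–Tokyo (12): add — endpoints in different components.
MST edge set: {Oslo–Riga, Oslo–Paris, Lagos–Oslo, Delhi–Oslo, Hanoi–Lagos, Cairo–Seoul, Cairo–Paris, Cairo–Tokyo}.
Of the listed edges, {Cairo–Tokyo, Oslo–Riga} are in the MST → 2.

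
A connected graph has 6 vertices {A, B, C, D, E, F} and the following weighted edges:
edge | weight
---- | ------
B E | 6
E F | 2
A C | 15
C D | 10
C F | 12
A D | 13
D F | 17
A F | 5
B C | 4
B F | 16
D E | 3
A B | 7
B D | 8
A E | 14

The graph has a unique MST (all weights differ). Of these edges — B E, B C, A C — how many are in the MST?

2

Kruskal: consider edges lightest-first.
E F (2): add — endpoints in different components.
D E (3): add — endpoints in different components.
B C (4): add — endpoints in different components.
A F (5): add — endpoints in different components.
B E (6): add — endpoints in different components.
MST edge set: {E F, D E, B C, A F, B E}.
Of the listed edges, {B E, B C} are in the MST → 2.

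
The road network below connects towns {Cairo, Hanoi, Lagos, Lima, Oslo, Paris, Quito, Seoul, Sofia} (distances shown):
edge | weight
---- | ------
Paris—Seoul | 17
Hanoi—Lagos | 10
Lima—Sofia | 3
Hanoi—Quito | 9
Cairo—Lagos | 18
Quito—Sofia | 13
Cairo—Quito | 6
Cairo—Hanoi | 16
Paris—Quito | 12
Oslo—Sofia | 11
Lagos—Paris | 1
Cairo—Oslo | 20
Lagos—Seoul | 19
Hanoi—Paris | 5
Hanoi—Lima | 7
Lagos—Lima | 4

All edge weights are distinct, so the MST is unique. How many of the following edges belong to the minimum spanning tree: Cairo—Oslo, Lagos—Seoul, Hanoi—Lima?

Kruskal's algorithm — process edges by increasing weight (ties by edge label):
Lagos—Paris (1): add — endpoints in different components.
Lima—Sofia (3): add — endpoints in different components.
Lagos—Lima (4): add — endpoints in different components.
Hanoi—Paris (5): add — endpoints in different components.
Cairo—Quito (6): add — endpoints in different components.
Hanoi—Lima (7): skip — Lima and Hanoi already connected.
Hanoi—Quito (9): add — endpoints in different components.
Hanoi—Lagos (10): skip — Lagos and Hanoi already connected.
Oslo—Sofia (11): add — endpoints in different components.
Paris—Quito (12): skip — Quito and Paris already connected.
Quito—Sofia (13): skip — Quito and Sofia already connected.
Cairo—Hanoi (16): skip — Cairo and Hanoi already connected.
Paris—Seoul (17): add — endpoints in different components.
MST edge set: {Lagos—Paris, Lima—Sofia, Lagos—Lima, Hanoi—Paris, Cairo—Quito, Hanoi—Quito, Oslo—Sofia, Paris—Seoul}.
Of the listed edges, {} are in the MST → 0.

0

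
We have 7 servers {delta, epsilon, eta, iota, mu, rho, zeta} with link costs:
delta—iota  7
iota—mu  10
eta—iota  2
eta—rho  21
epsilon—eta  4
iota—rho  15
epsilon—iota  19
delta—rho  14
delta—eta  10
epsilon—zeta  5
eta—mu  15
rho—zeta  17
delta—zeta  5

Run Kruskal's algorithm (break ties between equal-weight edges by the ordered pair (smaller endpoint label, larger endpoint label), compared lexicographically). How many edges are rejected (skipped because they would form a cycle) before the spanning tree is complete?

Kruskal's algorithm — process edges by increasing weight (ties by edge label):
eta—iota (2): add — endpoints in different components.
epsilon—eta (4): add — endpoints in different components.
delta—zeta (5): add — endpoints in different components.
epsilon—zeta (5): add — endpoints in different components.
delta—iota (7): skip — delta and iota already connected.
delta—eta (10): skip — delta and eta already connected.
iota—mu (10): add — endpoints in different components.
delta—rho (14): add — endpoints in different components.
Edges rejected before the tree was complete: 2.

2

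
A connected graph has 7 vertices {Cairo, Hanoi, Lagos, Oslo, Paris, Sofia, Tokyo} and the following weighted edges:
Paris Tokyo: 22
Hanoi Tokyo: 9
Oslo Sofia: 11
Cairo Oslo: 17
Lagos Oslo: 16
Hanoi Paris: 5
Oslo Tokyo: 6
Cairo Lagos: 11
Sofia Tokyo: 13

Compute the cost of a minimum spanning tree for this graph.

58

Kruskal's algorithm — process edges by increasing weight (ties by edge label):
Hanoi Paris (5): add — endpoints in different components.
Oslo Tokyo (6): add — endpoints in different components.
Hanoi Tokyo (9): add — endpoints in different components.
Cairo Lagos (11): add — endpoints in different components.
Oslo Sofia (11): add — endpoints in different components.
Sofia Tokyo (13): skip — Sofia and Tokyo already connected.
Lagos Oslo (16): add — endpoints in different components.
MST edges: Hanoi Paris, Oslo Tokyo, Hanoi Tokyo, Cairo Lagos, Oslo Sofia, Lagos Oslo; total weight 5+6+9+11+11+16 = 58.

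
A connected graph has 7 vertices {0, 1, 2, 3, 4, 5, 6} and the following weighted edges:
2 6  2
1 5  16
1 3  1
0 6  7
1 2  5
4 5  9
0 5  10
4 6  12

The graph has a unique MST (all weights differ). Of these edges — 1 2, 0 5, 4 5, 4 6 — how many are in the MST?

3

Kruskal's algorithm — process edges by increasing weight (ties by edge label):
1 3 (1): add — endpoints in different components.
2 6 (2): add — endpoints in different components.
1 2 (5): add — endpoints in different components.
0 6 (7): add — endpoints in different components.
4 5 (9): add — endpoints in different components.
0 5 (10): add — endpoints in different components.
MST edge set: {1 3, 2 6, 1 2, 0 6, 4 5, 0 5}.
Of the listed edges, {1 2, 0 5, 4 5} are in the MST → 3.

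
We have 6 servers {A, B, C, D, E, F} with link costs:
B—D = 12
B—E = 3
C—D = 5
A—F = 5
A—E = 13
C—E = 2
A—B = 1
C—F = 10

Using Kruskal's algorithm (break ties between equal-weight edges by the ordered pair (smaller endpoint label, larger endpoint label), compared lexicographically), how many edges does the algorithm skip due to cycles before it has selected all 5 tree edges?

0

Kruskal's algorithm — process edges by increasing weight (ties by edge label):
A—B (1): add. Components now {A,B} {C} {D} {E} {F}
C—E (2): add. Components now {A,B} {C,E} {D} {F}
B—E (3): add. Components now {A,B,C,E} {D} {F}
A—F (5): add. Components now {A,B,C,E,F} {D}
C—D (5): add. Components now {A,B,C,D,E,F}
Edges rejected before the tree was complete: 0.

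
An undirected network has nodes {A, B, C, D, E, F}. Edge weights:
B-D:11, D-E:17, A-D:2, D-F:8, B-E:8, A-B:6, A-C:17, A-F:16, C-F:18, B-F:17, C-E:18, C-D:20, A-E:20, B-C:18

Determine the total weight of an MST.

41

Sort edges by weight, then run Kruskal:
A-D (2): add. Components now {A,D} {B} {C} {E} {F}
A-B (6): add. Components now {A,B,D} {C} {E} {F}
B-E (8): add. Components now {A,B,D,E} {C} {F}
D-F (8): add. Components now {A,B,D,E,F} {C}
B-D (11): skip — B and D already connected.
A-F (16): skip — A and F already connected.
A-C (17): add. Components now {A,B,C,D,E,F}
MST edges: A-D, A-B, B-E, D-F, A-C; total weight 2+6+8+8+17 = 41.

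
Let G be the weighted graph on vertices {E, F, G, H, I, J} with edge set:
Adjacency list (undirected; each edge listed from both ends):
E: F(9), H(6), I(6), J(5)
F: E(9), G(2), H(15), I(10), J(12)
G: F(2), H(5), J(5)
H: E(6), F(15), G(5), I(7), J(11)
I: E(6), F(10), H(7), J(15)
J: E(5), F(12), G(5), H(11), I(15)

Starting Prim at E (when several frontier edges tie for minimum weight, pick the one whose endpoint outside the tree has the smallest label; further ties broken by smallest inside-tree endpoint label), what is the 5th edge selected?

Grow the tree from E using Prim:
Step 1: frontier [E–J 5, E–H 6, E–I 6, E–F 9] → take E–J (5); add J.
Step 2: frontier [E–H 6, E–I 6, E–F 9, G–J 5, H–J 11, F–J 12, I–J 15] → take G–J (5); add G.
Step 3: frontier [E–H 6, E–I 6, E–F 9, F–G 2, G–H 5, H–J 11, F–J 12, I–J 15] → take F–G (2); add F.
Step 4: frontier [E–H 6, E–I 6, F–I 10, F–H 15, G–H 5, H–J 11, I–J 15] → take G–H (5); add H.
Step 5: frontier [E–I 6, F–I 10, H–I 7, I–J 15] → take E–I (6); add I.
The 5th edge added is E–I.

E-I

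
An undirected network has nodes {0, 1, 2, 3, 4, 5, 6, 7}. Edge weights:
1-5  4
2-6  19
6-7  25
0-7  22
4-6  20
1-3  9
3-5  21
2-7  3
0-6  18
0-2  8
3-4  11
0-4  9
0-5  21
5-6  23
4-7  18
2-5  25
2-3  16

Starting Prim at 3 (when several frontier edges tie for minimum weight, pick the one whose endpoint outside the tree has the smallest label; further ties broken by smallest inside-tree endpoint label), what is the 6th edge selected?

Prim's algorithm from 3:
Step 1: cheapest edge leaving the tree is 1-3 (9); add 1.
Step 2: cheapest edge leaving the tree is 1-5 (4); add 5.
Step 3: cheapest edge leaving the tree is 3-4 (11); add 4.
Step 4: cheapest edge leaving the tree is 0-4 (9); add 0.
Step 5: cheapest edge leaving the tree is 0-2 (8); add 2.
Step 6: cheapest edge leaving the tree is 2-7 (3); add 7.
Step 7: cheapest edge leaving the tree is 0-6 (18); add 6.
The 6th edge added is 2-7.

2-7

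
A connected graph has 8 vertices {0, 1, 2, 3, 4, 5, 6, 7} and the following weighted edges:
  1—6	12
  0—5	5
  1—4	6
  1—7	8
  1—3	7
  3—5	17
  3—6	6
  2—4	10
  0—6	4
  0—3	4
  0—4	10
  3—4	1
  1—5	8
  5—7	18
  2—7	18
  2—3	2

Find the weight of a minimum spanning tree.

Prim, starting at 1.
Step 1: cheapest edge leaving the tree is 1—4 (6); add 4.
Step 2: cheapest edge leaving the tree is 3—4 (1); add 3.
Step 3: cheapest edge leaving the tree is 2—3 (2); add 2.
Step 4: cheapest edge leaving the tree is 0—3 (4); add 0.
Step 5: cheapest edge leaving the tree is 0—6 (4); add 6.
Step 6: cheapest edge leaving the tree is 0—5 (5); add 5.
Step 7: cheapest edge leaving the tree is 1—7 (8); add 7.
MST edges: 1—4, 3—4, 2—3, 0—3, 0—6, 0—5, 1—7; total weight 6+1+2+4+4+5+8 = 30.

30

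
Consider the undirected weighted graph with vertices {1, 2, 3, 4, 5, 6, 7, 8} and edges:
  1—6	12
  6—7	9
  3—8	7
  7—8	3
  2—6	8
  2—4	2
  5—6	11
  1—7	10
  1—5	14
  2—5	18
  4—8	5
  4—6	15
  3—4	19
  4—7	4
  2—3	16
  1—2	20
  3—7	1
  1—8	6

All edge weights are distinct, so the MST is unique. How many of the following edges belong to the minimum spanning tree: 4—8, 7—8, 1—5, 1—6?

Sort edges by weight, then run Kruskal:
3—7 (1): add — endpoints in different components.
2—4 (2): add — endpoints in different components.
7—8 (3): add — endpoints in different components.
4—7 (4): add — endpoints in different components.
4—8 (5): skip — 4 and 8 already connected.
1—8 (6): add — endpoints in different components.
3—8 (7): skip — 3 and 8 already connected.
2—6 (8): add — endpoints in different components.
6—7 (9): skip — 6 and 7 already connected.
1—7 (10): skip — 1 and 7 already connected.
5—6 (11): add — endpoints in different components.
MST edge set: {3—7, 2—4, 7—8, 4—7, 1—8, 2—6, 5—6}.
Of the listed edges, {7—8} are in the MST → 1.

1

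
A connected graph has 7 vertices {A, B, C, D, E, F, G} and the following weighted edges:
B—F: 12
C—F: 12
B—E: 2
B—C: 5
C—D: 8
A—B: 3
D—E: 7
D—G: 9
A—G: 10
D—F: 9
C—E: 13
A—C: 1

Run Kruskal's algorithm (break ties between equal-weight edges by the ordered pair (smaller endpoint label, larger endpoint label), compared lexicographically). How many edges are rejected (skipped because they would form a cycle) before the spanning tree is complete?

Kruskal's algorithm — process edges by increasing weight (ties by edge label):
A—C (1): add. Components now {A,C} {B} {D} {E} {F} {G}
B—E (2): add. Components now {A,C} {B,E} {D} {F} {G}
A—B (3): add. Components now {A,B,C,E} {D} {F} {G}
B—C (5): skip — B and C already connected.
D—E (7): add. Components now {A,B,C,D,E} {F} {G}
C—D (8): skip — C and D already connected.
D—F (9): add. Components now {A,B,C,D,E,F} {G}
D—G (9): add. Components now {A,B,C,D,E,F,G}
Edges rejected before the tree was complete: 2.

2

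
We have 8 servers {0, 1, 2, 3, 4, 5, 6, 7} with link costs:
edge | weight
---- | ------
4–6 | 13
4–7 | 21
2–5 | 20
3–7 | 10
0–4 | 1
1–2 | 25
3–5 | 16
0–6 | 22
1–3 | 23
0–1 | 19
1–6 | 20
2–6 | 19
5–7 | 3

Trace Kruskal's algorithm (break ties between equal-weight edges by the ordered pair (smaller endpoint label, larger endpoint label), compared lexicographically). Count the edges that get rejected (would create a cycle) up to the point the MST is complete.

Sort edges by weight, then run Kruskal:
0–4 (1): add — endpoints in different components.
5–7 (3): add — endpoints in different components.
3–7 (10): add — endpoints in different components.
4–6 (13): add — endpoints in different components.
3–5 (16): skip — 3 and 5 already connected.
0–1 (19): add — endpoints in different components.
2–6 (19): add — endpoints in different components.
1–6 (20): skip — 1 and 6 already connected.
2–5 (20): add — endpoints in different components.
Edges rejected before the tree was complete: 2.

2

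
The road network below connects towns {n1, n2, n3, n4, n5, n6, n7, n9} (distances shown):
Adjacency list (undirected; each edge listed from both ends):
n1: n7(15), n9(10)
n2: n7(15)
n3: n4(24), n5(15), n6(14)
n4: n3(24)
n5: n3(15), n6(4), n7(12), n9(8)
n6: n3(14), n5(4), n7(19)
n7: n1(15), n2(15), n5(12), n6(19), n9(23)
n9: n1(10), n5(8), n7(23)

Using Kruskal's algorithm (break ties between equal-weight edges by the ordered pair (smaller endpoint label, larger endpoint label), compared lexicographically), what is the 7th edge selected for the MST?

Kruskal's algorithm — process edges by increasing weight (ties by edge label):
n5 n6 (4): add — endpoints in different components.
n5 n9 (8): add — endpoints in different components.
n1 n9 (10): add — endpoints in different components.
n5 n7 (12): add — endpoints in different components.
n3 n6 (14): add — endpoints in different components.
n1 n7 (15): skip — n7 and n1 already connected.
n2 n7 (15): add — endpoints in different components.
n3 n5 (15): skip — n5 and n3 already connected.
n6 n7 (19): skip — n7 and n6 already connected.
n7 n9 (23): skip — n9 and n7 already connected.
n3 n4 (24): add — endpoints in different components.
The 7th edge added is n3 n4.

n3-n4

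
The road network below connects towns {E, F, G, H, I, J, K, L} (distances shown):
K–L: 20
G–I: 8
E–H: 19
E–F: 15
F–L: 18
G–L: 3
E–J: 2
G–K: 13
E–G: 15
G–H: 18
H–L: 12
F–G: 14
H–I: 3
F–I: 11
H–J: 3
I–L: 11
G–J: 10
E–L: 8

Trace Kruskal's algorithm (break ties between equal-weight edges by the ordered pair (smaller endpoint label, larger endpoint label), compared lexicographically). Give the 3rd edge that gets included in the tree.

H-I

Kruskal's algorithm — process edges by increasing weight (ties by edge label):
E–J (2): add — endpoints in different components.
G–L (3): add — endpoints in different components.
H–I (3): add — endpoints in different components.
H–J (3): add — endpoints in different components.
E–L (8): add — endpoints in different components.
G–I (8): skip — G and I already connected.
G–J (10): skip — G and J already connected.
F–I (11): add — endpoints in different components.
I–L (11): skip — I and L already connected.
H–L (12): skip — H and L already connected.
G–K (13): add — endpoints in different components.
The 3rd edge added is H–I.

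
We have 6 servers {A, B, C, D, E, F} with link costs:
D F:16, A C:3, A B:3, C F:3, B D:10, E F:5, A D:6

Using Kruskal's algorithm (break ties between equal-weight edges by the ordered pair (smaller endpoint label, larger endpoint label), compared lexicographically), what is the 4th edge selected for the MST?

Kruskal: consider edges lightest-first.
A B (3): add — endpoints in different components.
A C (3): add — endpoints in different components.
C F (3): add — endpoints in different components.
E F (5): add — endpoints in different components.
A D (6): add — endpoints in different components.
The 4th edge added is E F.

E-F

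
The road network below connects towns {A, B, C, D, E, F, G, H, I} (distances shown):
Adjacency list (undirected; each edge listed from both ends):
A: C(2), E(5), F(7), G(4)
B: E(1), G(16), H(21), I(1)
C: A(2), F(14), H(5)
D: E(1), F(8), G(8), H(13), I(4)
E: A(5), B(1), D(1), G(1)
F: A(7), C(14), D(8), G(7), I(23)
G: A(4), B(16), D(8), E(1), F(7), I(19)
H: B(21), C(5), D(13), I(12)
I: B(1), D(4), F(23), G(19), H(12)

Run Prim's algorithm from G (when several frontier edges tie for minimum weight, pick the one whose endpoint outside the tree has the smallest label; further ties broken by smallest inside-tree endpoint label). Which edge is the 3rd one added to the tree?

D-E

Prim's algorithm from G:
Step 1: cheapest edge leaving the tree is E—G (1); add E.
Step 2: cheapest edge leaving the tree is B—E (1); add B.
Step 3: cheapest edge leaving the tree is D—E (1); add D.
Step 4: cheapest edge leaving the tree is B—I (1); add I.
Step 5: cheapest edge leaving the tree is A—G (4); add A.
Step 6: cheapest edge leaving the tree is A—C (2); add C.
Step 7: cheapest edge leaving the tree is C—H (5); add H.
Step 8: cheapest edge leaving the tree is A—F (7); add F.
The 3rd edge added is D—E.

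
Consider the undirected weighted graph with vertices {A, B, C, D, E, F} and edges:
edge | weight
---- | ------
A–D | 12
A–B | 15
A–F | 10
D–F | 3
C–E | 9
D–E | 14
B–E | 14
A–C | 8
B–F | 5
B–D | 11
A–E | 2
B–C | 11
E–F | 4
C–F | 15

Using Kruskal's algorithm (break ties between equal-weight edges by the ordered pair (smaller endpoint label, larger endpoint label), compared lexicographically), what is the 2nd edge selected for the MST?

D-F

Kruskal's algorithm — process edges by increasing weight (ties by edge label):
A–E (2): add — endpoints in different components.
D–F (3): add — endpoints in different components.
E–F (4): add — endpoints in different components.
B–F (5): add — endpoints in different components.
A–C (8): add — endpoints in different components.
The 2nd edge added is D–F.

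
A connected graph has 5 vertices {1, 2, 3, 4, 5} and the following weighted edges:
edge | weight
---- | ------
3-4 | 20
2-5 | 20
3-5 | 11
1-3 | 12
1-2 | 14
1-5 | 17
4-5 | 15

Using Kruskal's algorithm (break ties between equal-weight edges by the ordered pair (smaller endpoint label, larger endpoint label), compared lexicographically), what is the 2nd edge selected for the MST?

Kruskal's algorithm — process edges by increasing weight (ties by edge label):
3-5 (11): add. Components now {1} {2} {3,5} {4}
1-3 (12): add. Components now {1,3,5} {2} {4}
1-2 (14): add. Components now {1,2,3,5} {4}
4-5 (15): add. Components now {1,2,3,4,5}
The 2nd edge added is 1-3.

1-3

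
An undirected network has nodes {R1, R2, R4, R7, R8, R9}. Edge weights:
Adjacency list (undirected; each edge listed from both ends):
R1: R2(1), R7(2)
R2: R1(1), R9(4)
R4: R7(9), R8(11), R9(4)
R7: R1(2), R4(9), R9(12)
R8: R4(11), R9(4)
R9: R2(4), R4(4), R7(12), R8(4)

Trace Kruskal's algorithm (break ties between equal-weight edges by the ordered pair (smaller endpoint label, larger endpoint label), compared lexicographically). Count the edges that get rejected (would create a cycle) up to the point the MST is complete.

Kruskal: consider edges lightest-first.
R1-R2 (1): add. Components now {R4} {R8} {R1,R2} {R9} {R7}
R1-R7 (2): add. Components now {R4} {R8} {R1,R2,R7} {R9}
R2-R9 (4): add. Components now {R4} {R8} {R1,R2,R7,R9}
R4-R9 (4): add. Components now {R1,R2,R4,R7,R9} {R8}
R8-R9 (4): add. Components now {R1,R2,R4,R7,R8,R9}
Edges rejected before the tree was complete: 0.

0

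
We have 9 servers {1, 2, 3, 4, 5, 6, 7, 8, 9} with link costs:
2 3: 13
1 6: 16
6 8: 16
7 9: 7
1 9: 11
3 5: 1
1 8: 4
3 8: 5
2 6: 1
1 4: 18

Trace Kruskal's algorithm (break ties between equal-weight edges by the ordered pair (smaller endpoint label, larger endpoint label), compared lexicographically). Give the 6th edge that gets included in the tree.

Sort edges by weight, then run Kruskal:
2 6 (1): add — endpoints in different components.
3 5 (1): add — endpoints in different components.
1 8 (4): add — endpoints in different components.
3 8 (5): add — endpoints in different components.
7 9 (7): add — endpoints in different components.
1 9 (11): add — endpoints in different components.
2 3 (13): add — endpoints in different components.
1 6 (16): skip — 1 and 6 already connected.
6 8 (16): skip — 6 and 8 already connected.
1 4 (18): add — endpoints in different components.
The 6th edge added is 1 9.

1-9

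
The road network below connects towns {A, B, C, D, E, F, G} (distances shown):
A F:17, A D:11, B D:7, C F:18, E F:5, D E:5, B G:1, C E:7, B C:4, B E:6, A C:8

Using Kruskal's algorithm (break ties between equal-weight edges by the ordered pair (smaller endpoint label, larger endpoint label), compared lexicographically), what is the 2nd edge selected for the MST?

B-C

Kruskal: consider edges lightest-first.
B G (1): add — endpoints in different components.
B C (4): add — endpoints in different components.
D E (5): add — endpoints in different components.
E F (5): add — endpoints in different components.
B E (6): add — endpoints in different components.
B D (7): skip — B and D already connected.
C E (7): skip — C and E already connected.
A C (8): add — endpoints in different components.
The 2nd edge added is B C.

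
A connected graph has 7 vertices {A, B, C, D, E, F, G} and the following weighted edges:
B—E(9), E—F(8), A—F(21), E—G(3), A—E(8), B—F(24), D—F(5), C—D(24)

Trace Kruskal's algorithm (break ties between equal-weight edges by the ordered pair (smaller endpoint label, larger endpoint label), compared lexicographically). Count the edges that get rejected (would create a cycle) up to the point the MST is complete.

Kruskal: consider edges lightest-first.
E—G (3): add. Components now {A} {B} {C} {D} {E,G} {F}
D—F (5): add. Components now {A} {B} {C} {D,F} {E,G}
A—E (8): add. Components now {A,E,G} {B} {C} {D,F}
E—F (8): add. Components now {A,D,E,F,G} {B} {C}
B—E (9): add. Components now {A,B,D,E,F,G} {C}
A—F (21): skip — A and F already connected.
B—F (24): skip — B and F already connected.
C—D (24): add. Components now {A,B,C,D,E,F,G}
Edges rejected before the tree was complete: 2.

2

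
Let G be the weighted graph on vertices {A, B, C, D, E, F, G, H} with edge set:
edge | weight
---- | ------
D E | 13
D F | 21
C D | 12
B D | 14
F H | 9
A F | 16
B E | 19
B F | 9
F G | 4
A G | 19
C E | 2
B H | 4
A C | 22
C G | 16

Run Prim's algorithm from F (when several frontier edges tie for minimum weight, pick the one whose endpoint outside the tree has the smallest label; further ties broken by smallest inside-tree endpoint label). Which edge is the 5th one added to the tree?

C-D

Grow the tree from F using Prim:
Step 1: frontier [F G 4, B F 9, F H 9, A F 16, D F 21] → take F G (4); add G.
Step 2: frontier [B F 9, F H 9, A F 16, D F 21, C G 16, A G 19] → take B F (9); add B.
Step 3: frontier [B H 4, B D 14, B E 19, F H 9, A F 16, D F 21, C G 16, A G 19] → take B H (4); add H.
Step 4: frontier [B D 14, B E 19, A F 16, D F 21, C G 16, A G 19] → take B D (14); add D.
Step 5: frontier [B E 19, C D 12, D E 13, A F 16, C G 16, A G 19] → take C D (12); add C.
Step 6: frontier [B E 19, C E 2, A C 22, D E 13, A F 16, A G 19] → take C E (2); add E.
Step 7: frontier [A C 22, A F 16, A G 19] → take A F (16); add A.
The 5th edge added is C D.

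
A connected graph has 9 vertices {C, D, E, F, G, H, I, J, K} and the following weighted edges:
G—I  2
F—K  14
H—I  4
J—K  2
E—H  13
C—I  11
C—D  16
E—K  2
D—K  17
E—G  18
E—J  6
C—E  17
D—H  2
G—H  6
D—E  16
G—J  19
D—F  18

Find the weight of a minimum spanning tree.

Kruskal: consider edges lightest-first.
D—H (2): add — endpoints in different components.
E—K (2): add — endpoints in different components.
G—I (2): add — endpoints in different components.
J—K (2): add — endpoints in different components.
H—I (4): add — endpoints in different components.
E—J (6): skip — E and J already connected.
G—H (6): skip — G and H already connected.
C—I (11): add — endpoints in different components.
E—H (13): add — endpoints in different components.
F—K (14): add — endpoints in different components.
MST edges: D—H, E—K, G—I, J—K, H—I, C—I, E—H, F—K; total weight 2+2+2+2+4+11+13+14 = 50.

50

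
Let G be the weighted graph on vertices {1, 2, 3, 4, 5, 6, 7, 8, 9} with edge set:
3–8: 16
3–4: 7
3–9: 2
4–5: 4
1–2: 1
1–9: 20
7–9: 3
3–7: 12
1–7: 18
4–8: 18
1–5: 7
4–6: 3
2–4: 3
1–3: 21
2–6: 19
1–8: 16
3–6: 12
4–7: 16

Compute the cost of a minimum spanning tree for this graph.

Kruskal: consider edges lightest-first.
1–2 (1): add — endpoints in different components.
3–9 (2): add — endpoints in different components.
2–4 (3): add — endpoints in different components.
4–6 (3): add — endpoints in different components.
7–9 (3): add — endpoints in different components.
4–5 (4): add — endpoints in different components.
1–5 (7): skip — 1 and 5 already connected.
3–4 (7): add — endpoints in different components.
3–6 (12): skip — 3 and 6 already connected.
3–7 (12): skip — 3 and 7 already connected.
1–8 (16): add — endpoints in different components.
MST edges: 1–2, 3–9, 2–4, 4–6, 7–9, 4–5, 3–4, 1–8; total weight 1+2+3+3+3+4+7+16 = 39.

39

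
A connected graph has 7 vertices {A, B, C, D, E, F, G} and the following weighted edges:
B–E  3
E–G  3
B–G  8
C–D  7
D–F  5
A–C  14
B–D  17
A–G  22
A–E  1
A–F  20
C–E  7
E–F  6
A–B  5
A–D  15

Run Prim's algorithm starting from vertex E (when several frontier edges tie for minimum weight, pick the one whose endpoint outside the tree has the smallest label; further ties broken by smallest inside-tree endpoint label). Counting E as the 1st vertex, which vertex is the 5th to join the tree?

F

Grow the tree from E using Prim:
Step 1: frontier [A–E 1, B–E 3, E–G 3, E–F 6, C–E 7] → take A–E (1); add A.
Step 2: frontier [A–B 5, A–C 14, A–D 15, A–F 20, A–G 22, B–E 3, E–G 3, E–F 6, C–E 7] → take B–E (3); add B.
Step 3: frontier [A–C 14, A–D 15, A–F 20, A–G 22, B–G 8, B–D 17, E–G 3, E–F 6, C–E 7] → take E–G (3); add G.
Step 4: frontier [A–C 14, A–D 15, A–F 20, B–D 17, E–F 6, C–E 7] → take E–F (6); add F.
Step 5: frontier [A–C 14, A–D 15, B–D 17, C–E 7, D–F 5] → take D–F (5); add D.
Step 6: frontier [A–C 14, C–D 7, C–E 7] → take C–D (7); add C.
Vertex order: E, A, B, G, F, D, C. The 5th vertex is F.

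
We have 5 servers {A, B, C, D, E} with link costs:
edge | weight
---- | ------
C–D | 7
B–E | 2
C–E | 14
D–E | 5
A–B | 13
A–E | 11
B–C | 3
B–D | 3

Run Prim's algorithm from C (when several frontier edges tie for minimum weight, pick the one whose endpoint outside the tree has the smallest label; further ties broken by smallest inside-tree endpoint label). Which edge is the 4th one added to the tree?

Grow the tree from C using Prim:
Step 1: frontier [B–C 3, C–D 7, C–E 14] → take B–C (3); add B.
Step 2: frontier [B–E 2, B–D 3, A–B 13, C–D 7, C–E 14] → take B–E (2); add E.
Step 3: frontier [B–D 3, A–B 13, C–D 7, D–E 5, A–E 11] → take B–D (3); add D.
Step 4: frontier [A–B 13, A–E 11] → take A–E (11); add A.
The 4th edge added is A–E.

A-E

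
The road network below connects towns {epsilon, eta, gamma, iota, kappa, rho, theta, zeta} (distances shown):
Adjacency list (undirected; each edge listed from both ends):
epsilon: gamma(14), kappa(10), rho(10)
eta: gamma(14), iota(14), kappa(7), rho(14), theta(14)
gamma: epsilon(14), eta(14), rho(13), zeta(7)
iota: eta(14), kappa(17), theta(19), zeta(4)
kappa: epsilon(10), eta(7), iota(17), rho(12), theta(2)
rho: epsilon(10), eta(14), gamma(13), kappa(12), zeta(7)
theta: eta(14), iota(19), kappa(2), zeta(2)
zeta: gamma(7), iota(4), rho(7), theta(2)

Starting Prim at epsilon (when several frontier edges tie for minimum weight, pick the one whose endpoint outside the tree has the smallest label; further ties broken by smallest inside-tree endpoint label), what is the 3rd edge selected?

Prim's algorithm from epsilon:
Step 1: cheapest edge leaving the tree is epsilon kappa (10); add kappa.
Step 2: cheapest edge leaving the tree is kappa theta (2); add theta.
Step 3: cheapest edge leaving the tree is theta zeta (2); add zeta.
Step 4: cheapest edge leaving the tree is iota zeta (4); add iota.
Step 5: cheapest edge leaving the tree is eta kappa (7); add eta.
Step 6: cheapest edge leaving the tree is gamma zeta (7); add gamma.
Step 7: cheapest edge leaving the tree is rho zeta (7); add rho.
The 3rd edge added is theta zeta.

theta-zeta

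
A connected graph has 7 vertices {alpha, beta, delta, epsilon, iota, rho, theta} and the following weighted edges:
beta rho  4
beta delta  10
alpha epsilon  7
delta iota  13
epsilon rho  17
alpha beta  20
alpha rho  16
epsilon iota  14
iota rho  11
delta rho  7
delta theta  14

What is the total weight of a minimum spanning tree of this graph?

Sort edges by weight, then run Kruskal:
beta rho (4): add. Components now {alpha} {iota} {beta,rho} {epsilon} {theta} {delta}
alpha epsilon (7): add. Components now {alpha,epsilon} {iota} {beta,rho} {theta} {delta}
delta rho (7): add. Components now {alpha,epsilon} {iota} {beta,delta,rho} {theta}
beta delta (10): skip — beta and delta already connected.
iota rho (11): add. Components now {alpha,epsilon} {beta,delta,iota,rho} {theta}
delta iota (13): skip — iota and delta already connected.
delta theta (14): add. Components now {alpha,epsilon} {beta,delta,iota,rho,theta}
epsilon iota (14): add. Components now {alpha,beta,delta,epsilon,iota,rho,theta}
MST edges: beta rho, alpha epsilon, delta rho, iota rho, delta theta, epsilon iota; total weight 4+7+7+11+14+14 = 57.

57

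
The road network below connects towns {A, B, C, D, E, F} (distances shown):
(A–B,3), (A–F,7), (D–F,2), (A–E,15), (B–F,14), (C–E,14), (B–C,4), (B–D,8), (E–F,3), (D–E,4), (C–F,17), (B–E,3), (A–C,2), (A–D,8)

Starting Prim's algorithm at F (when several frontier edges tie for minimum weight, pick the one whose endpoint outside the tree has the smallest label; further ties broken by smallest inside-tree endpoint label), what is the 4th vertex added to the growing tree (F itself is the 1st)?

Prim's algorithm from F:
Step 1: cheapest edge leaving the tree is D–F (2); add D.
Step 2: cheapest edge leaving the tree is E–F (3); add E.
Step 3: cheapest edge leaving the tree is B–E (3); add B.
Step 4: cheapest edge leaving the tree is A–B (3); add A.
Step 5: cheapest edge leaving the tree is A–C (2); add C.
Vertex order: F, D, E, B, A, C. The 4th vertex is B.

B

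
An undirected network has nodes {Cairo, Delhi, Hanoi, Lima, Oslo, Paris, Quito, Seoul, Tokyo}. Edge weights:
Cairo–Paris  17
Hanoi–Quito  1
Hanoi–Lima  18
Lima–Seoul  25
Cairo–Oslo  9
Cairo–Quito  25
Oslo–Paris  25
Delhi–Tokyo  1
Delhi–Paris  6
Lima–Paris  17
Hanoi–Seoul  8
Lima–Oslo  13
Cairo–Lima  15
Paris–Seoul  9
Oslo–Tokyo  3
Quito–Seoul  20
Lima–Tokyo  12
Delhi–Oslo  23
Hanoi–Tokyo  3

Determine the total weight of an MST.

Grow the tree from Lima using Prim:
Step 1: cheapest edge leaving the tree is Lima–Tokyo (12); add Tokyo.
Step 2: cheapest edge leaving the tree is Delhi–Tokyo (1); add Delhi.
Step 3: cheapest edge leaving the tree is Hanoi–Tokyo (3); add Hanoi.
Step 4: cheapest edge leaving the tree is Hanoi–Quito (1); add Quito.
Step 5: cheapest edge leaving the tree is Oslo–Tokyo (3); add Oslo.
Step 6: cheapest edge leaving the tree is Delhi–Paris (6); add Paris.
Step 7: cheapest edge leaving the tree is Hanoi–Seoul (8); add Seoul.
Step 8: cheapest edge leaving the tree is Cairo–Oslo (9); add Cairo.
MST edges: Lima–Tokyo, Delhi–Tokyo, Hanoi–Tokyo, Hanoi–Quito, Oslo–Tokyo, Delhi–Paris, Hanoi–Seoul, Cairo–Oslo; total weight 12+1+3+1+3+6+8+9 = 43.

43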